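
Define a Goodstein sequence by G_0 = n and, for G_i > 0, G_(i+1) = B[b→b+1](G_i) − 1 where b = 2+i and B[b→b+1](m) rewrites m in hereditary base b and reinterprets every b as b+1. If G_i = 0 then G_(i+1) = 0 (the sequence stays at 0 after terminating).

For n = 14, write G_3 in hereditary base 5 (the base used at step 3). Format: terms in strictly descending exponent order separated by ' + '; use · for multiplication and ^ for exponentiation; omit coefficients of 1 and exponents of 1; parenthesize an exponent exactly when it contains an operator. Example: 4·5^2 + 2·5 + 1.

G_0 = 14. HB_2(14) = 2^(2 + 1) + 2^2 + 2. Bump = 111. G_1 = 110.
G_1 = 110. HB_3(110) = 3^(3 + 1) + 3^3 + 2. Bump = 1282. G_2 = 1281.
G_2 = 1281. HB_4(1281) = 4^(4 + 1) + 4^4 + 1. Bump = 18751. G_3 = 18750.
G_3 = 18750. HB_5(18750) = 5^(5 + 1) + 5^5. Bump = 326592. G_4 = 326591.

5^(5 + 1) + 5^5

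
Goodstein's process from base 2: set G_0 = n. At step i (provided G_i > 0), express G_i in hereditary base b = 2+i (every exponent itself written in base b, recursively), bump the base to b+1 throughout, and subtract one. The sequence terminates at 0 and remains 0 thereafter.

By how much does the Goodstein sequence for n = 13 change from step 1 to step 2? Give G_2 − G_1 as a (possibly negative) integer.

1171

(0) 13|_2 = 2^(2 + 1) + 2^2 + 1 ↦ 3^(3 + 1) + 3^3 + 1|_3 = 109 ⇒ 108
(1) 108|_3 = 3^(3 + 1) + 3^3 ↦ 4^(4 + 1) + 4^4|_4 = 1280 ⇒ 1279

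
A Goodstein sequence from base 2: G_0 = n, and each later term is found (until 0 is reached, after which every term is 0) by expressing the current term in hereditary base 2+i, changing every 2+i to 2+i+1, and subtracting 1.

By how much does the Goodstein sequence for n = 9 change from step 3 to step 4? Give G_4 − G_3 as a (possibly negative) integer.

(0) 9|_2 = 2^(2 + 1) + 1 ↦ 3^(3 + 1) + 1|_3 = 82 ⇒ 81
(1) 81|_3 = 3^(3 + 1) ↦ 4^(4 + 1)|_4 = 1024 ⇒ 1023
(2) 1023|_4 = 3·4^4 + 3·4^3 + 3·4^2 + 3·4 + 3 ↦ 3·5^5 + 3·5^3 + 3·5^2 + 3·5 + 3|_5 = 9843 ⇒ 9842
(3) 9842|_5 = 3·5^5 + 3·5^3 + 3·5^2 + 3·5 + 2 ↦ 3·6^6 + 3·6^3 + 3·6^2 + 3·6 + 2|_6 = 140744 ⇒ 140743

130901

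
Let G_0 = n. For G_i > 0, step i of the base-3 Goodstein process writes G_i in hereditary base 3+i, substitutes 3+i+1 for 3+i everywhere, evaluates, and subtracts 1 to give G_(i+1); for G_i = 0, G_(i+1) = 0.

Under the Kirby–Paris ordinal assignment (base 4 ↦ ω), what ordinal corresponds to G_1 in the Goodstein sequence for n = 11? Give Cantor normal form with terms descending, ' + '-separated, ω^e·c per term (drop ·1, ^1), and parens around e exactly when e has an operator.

base 3: 11 = 3^2 + 2; at 4: 4^2 + 2 = 18; next = 17
base 4: 17 = 4^2 + 1; at 5: 5^2 + 1 = 26; next = 25

ω^2 + 1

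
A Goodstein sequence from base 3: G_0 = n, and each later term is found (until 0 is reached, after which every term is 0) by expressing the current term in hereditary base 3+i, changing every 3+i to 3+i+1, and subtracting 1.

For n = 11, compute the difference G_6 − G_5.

4

G_0 = 11. HB_3(11) = 3^2 + 2. Bump = 18. G_1 = 17.
G_1 = 17. HB_4(17) = 4^2 + 1. Bump = 26. G_2 = 25.
G_2 = 25. HB_5(25) = 5^2. Bump = 36. G_3 = 35.
G_3 = 35. HB_6(35) = 5·6 + 5. Bump = 40. G_4 = 39.
G_4 = 39. HB_7(39) = 5·7 + 4. Bump = 44. G_5 = 43.
G_5 = 43. HB_8(43) = 5·8 + 3. Bump = 48. G_6 = 47.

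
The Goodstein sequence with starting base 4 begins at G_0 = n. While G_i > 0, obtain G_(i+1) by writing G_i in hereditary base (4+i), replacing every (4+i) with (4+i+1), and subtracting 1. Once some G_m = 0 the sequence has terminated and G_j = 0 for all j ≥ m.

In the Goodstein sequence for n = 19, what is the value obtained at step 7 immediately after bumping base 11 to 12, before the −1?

88

i=0: 19 = 4^2 + 3 (b=4); 4→5: 5^2 + 3 = 28; 28−1 = 27
i=1: 27 = 5^2 + 2 (b=5); 5→6: 6^2 + 2 = 38; 38−1 = 37
i=2: 37 = 6^2 + 1 (b=6); 6→7: 7^2 + 1 = 50; 50−1 = 49
i=3: 49 = 7^2 (b=7); 7→8: 8^2 = 64; 64−1 = 63
i=4: 63 = 7·8 + 7 (b=8); 8→9: 7·9 + 7 = 70; 70−1 = 69
i=5: 69 = 7·9 + 6 (b=9); 9→10: 7·10 + 6 = 76; 76−1 = 75
i=6: 75 = 7·10 + 5 (b=10); 10→11: 7·11 + 5 = 82; 82−1 = 81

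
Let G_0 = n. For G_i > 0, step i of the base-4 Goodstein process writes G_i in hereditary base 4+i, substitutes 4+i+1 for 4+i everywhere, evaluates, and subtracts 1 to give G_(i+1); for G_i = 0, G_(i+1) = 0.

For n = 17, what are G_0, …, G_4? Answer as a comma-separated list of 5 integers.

17, 25, 35, 39, 43

(0) 17|_4 = 4^2 + 1 ↦ 5^2 + 1|_5 = 26 ⇒ 25
(1) 25|_5 = 5^2 ↦ 6^2|_6 = 36 ⇒ 35
(2) 35|_6 = 5·6 + 5 ↦ 5·7 + 5|_7 = 40 ⇒ 39
(3) 39|_7 = 5·7 + 4 ↦ 5·8 + 4|_8 = 44 ⇒ 43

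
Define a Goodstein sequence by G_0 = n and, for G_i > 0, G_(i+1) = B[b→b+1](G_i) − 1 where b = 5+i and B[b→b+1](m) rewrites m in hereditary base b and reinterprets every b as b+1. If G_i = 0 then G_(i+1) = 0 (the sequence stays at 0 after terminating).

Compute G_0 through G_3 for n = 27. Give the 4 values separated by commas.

base 5: 27 = 5^2 + 2; at 6: 6^2 + 2 = 38; next = 37
base 6: 37 = 6^2 + 1; at 7: 7^2 + 1 = 50; next = 49
base 7: 49 = 7^2; at 8: 8^2 = 64; next = 63

27, 37, 49, 63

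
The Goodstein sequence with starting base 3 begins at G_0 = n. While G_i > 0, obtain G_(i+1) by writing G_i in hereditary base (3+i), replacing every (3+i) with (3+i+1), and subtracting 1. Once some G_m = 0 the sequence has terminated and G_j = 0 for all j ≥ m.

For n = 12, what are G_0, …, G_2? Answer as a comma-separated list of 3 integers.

step 0: 12 = 3^2 + 3; sub 4 for 3: 4^2 + 4; = 20; G_1 = 20−1 = 19
step 1: 19 = 4^2 + 3; sub 5 for 4: 5^2 + 3; = 28; G_2 = 28−1 = 27

12, 19, 27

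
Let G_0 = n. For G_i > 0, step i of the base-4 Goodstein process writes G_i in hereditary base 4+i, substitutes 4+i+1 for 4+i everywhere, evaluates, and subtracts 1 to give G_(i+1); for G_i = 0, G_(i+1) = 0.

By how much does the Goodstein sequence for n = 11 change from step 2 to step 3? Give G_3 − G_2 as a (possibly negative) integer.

1

G_0=11  [base 4] 2·4 + 3  →[4↦5]→  2·5 + 3 = 13  −1 ⇒ G_1=12
G_1=12  [base 5] 2·5 + 2  →[5↦6]→  2·6 + 2 = 14  −1 ⇒ G_2=13
G_2=13  [base 6] 2·6 + 1  →[6↦7]→  2·7 + 1 = 15  −1 ⇒ G_3=14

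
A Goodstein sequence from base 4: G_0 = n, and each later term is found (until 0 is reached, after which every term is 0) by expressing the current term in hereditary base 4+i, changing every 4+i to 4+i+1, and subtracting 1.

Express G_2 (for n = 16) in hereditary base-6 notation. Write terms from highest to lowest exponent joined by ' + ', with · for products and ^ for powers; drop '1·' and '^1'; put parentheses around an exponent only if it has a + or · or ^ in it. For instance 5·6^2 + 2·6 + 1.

(0) 16|_4 = 4^2 ↦ 5^2|_5 = 25 ⇒ 24
(1) 24|_5 = 4·5 + 4 ↦ 4·6 + 4|_6 = 28 ⇒ 27

4·6 + 3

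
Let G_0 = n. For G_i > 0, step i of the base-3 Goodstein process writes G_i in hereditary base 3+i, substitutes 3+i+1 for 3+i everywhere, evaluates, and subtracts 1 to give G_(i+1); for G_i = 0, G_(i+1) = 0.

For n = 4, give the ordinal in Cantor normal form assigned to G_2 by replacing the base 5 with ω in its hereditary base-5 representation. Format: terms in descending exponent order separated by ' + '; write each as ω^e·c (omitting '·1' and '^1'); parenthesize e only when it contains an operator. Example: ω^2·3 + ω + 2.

G_0=4  [base 3] 3 + 1  →[3↦4]→  4 + 1 = 5  −1 ⇒ G_1=4
G_1=4  [base 4] 4  →[4↦5]→  5 = 5  −1 ⇒ G_2=4
G_2=4  [base 5] 4  →[5↦6]→  4 = 4  −1 ⇒ G_3=3

4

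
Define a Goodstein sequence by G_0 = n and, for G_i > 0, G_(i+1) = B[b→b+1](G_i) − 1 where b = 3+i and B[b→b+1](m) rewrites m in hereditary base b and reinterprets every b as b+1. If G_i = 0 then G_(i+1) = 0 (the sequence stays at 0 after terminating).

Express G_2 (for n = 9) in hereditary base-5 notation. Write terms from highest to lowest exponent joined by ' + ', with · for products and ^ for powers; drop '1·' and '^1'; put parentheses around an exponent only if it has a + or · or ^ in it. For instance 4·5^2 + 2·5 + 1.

3·5 + 2

i=0: 9 = 3^2 (b=3); 3→4: 4^2 = 16; 16−1 = 15
i=1: 15 = 3·4 + 3 (b=4); 4→5: 3·5 + 3 = 18; 18−1 = 17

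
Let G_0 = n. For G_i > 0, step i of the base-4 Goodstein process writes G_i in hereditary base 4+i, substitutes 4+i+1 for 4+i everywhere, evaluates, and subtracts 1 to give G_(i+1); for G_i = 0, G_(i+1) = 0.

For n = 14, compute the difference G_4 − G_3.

1

(0) 14|_4 = 3·4 + 2 ↦ 3·5 + 2|_5 = 17 ⇒ 16
(1) 16|_5 = 3·5 + 1 ↦ 3·6 + 1|_6 = 19 ⇒ 18
(2) 18|_6 = 3·6 ↦ 3·7|_7 = 21 ⇒ 20
(3) 20|_7 = 2·7 + 6 ↦ 2·8 + 6|_8 = 22 ⇒ 21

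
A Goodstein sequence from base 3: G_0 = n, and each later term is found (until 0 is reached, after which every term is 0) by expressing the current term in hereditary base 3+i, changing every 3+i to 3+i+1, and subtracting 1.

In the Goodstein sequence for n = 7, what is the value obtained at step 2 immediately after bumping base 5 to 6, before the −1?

G_0 = 7. HB_3(7) = 2·3 + 1. Bump = 9. G_1 = 8.
G_1 = 8. HB_4(8) = 2·4. Bump = 10. G_2 = 9.
G_2 = 9. HB_5(9) = 5 + 4. Bump = 10. G_3 = 9.

10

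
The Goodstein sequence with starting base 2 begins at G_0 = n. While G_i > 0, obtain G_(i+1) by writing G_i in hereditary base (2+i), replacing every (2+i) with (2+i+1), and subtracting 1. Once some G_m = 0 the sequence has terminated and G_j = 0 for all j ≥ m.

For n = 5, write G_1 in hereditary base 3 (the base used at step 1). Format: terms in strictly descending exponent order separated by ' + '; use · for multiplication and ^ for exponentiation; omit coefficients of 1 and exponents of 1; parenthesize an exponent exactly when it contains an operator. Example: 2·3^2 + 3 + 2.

(0) 5|_2 = 2^2 + 1 ↦ 3^3 + 1|_3 = 28 ⇒ 27
(1) 27|_3 = 3^3 ↦ 4^4|_4 = 256 ⇒ 255

3^3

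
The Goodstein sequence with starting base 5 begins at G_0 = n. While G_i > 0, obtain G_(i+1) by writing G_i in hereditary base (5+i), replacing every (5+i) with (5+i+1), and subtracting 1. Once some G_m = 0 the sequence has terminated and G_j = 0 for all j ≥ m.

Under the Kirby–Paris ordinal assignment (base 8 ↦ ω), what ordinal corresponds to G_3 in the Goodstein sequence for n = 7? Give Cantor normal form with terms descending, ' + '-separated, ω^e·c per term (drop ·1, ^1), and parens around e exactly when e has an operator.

7 —HB5→ 5 + 2 —bump→ 6 + 2 = 8 —(−1)→ 7
7 —HB6→ 6 + 1 —bump→ 7 + 1 = 8 —(−1)→ 7
7 —HB7→ 7 —bump→ 8 = 8 —(−1)→ 7
7 —HB8→ 7 —bump→ 7 = 7 —(−1)→ 6

7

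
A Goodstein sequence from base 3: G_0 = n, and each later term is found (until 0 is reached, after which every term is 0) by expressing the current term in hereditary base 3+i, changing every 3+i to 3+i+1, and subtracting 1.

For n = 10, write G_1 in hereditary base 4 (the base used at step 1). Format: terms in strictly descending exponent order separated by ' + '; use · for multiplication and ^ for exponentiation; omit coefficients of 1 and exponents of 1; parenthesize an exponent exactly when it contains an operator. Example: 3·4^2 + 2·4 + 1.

4^2

[0] 10 ≡ 3^2 + 1 (base 3). Lift 4: 17. −1: 16.
[1] 16 ≡ 4^2 (base 4). Lift 5: 25. −1: 24.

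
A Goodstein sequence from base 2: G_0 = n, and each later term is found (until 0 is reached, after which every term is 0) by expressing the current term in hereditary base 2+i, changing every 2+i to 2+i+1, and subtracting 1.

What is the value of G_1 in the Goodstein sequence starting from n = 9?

[0] 9 ≡ 2^(2 + 1) + 1 (base 2). Lift 3: 82. −1: 81.
[1] 81 ≡ 3^(3 + 1) (base 3). Lift 4: 1024. −1: 1023.

81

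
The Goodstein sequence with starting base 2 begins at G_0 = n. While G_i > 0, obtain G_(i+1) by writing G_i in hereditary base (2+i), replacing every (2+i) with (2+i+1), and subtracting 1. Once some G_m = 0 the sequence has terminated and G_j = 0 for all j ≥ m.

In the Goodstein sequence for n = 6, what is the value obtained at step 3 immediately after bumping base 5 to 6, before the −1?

[0] 6 ≡ 2^2 + 2 (base 2). Lift 3: 30. −1: 29.
[1] 29 ≡ 3^3 + 2 (base 3). Lift 4: 258. −1: 257.
[2] 257 ≡ 4^4 + 1 (base 4). Lift 5: 3126. −1: 3125.
[3] 3125 ≡ 5^5 (base 5). Lift 6: 46656. −1: 46655.

46656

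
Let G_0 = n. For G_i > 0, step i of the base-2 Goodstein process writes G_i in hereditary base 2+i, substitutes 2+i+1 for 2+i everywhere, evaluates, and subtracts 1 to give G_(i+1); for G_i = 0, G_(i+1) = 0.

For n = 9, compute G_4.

step 0: 9 = 2^(2 + 1) + 1; sub 3 for 2: 3^(3 + 1) + 1; = 82; G_1 = 82−1 = 81
step 1: 81 = 3^(3 + 1); sub 4 for 3: 4^(4 + 1); = 1024; G_2 = 1024−1 = 1023
step 2: 1023 = 3·4^4 + 3·4^3 + 3·4^2 + 3·4 + 3; sub 5 for 4: 3·5^5 + 3·5^3 + 3·5^2 + 3·5 + 3; = 9843; G_3 = 9843−1 = 9842
step 3: 9842 = 3·5^5 + 3·5^3 + 3·5^2 + 3·5 + 2; sub 6 for 5: 3·6^6 + 3·6^3 + 3·6^2 + 3·6 + 2; = 140744; G_4 = 140744−1 = 140743
step 4: 140743 = 3·6^6 + 3·6^3 + 3·6^2 + 3·6 + 1; sub 7 for 6: 3·7^7 + 3·7^3 + 3·7^2 + 3·7 + 1; = 2471827; G_5 = 2471827−1 = 2471826

140743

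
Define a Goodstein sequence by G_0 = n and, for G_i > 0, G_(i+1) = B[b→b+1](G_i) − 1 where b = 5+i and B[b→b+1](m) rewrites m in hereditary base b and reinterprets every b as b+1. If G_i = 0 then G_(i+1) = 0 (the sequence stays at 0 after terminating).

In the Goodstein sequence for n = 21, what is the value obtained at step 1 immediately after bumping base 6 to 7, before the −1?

G_0 = 21. HB_5(21) = 4·5 + 1. Bump = 25. G_1 = 24.
G_1 = 24. HB_6(24) = 4·6. Bump = 28. G_2 = 27.

28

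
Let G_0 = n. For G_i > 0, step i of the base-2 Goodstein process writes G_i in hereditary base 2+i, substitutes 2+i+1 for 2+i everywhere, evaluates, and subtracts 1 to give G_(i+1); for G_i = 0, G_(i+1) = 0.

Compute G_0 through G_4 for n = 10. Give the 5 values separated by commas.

10, 83, 1025, 15625, 279935

step 0: 10 = 2^(2 + 1) + 2; sub 3 for 2: 3^(3 + 1) + 3; = 84; G_1 = 84−1 = 83
step 1: 83 = 3^(3 + 1) + 2; sub 4 for 3: 4^(4 + 1) + 2; = 1026; G_2 = 1026−1 = 1025
step 2: 1025 = 4^(4 + 1) + 1; sub 5 for 4: 5^(5 + 1) + 1; = 15626; G_3 = 15626−1 = 15625
step 3: 15625 = 5^(5 + 1); sub 6 for 5: 6^(6 + 1); = 279936; G_4 = 279936−1 = 279935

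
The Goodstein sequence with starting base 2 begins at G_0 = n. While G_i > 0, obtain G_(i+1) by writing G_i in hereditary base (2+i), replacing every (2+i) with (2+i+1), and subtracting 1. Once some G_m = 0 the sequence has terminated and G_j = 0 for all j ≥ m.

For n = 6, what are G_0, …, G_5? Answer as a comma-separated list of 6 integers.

6, 29, 257, 3125, 46655, 98039

G_0=6  [base 2] 2^2 + 2  →[2↦3]→  3^3 + 3 = 30  −1 ⇒ G_1=29
G_1=29  [base 3] 3^3 + 2  →[3↦4]→  4^4 + 2 = 258  −1 ⇒ G_2=257
G_2=257  [base 4] 4^4 + 1  →[4↦5]→  5^5 + 1 = 3126  −1 ⇒ G_3=3125
G_3=3125  [base 5] 5^5  →[5↦6]→  6^6 = 46656  −1 ⇒ G_4=46655
G_4=46655  [base 6] 5·6^5 + 5·6^4 + 5·6^3 + 5·6^2 + 5·6 + 5  →[6↦7]→  5·7^5 + 5·7^4 + 5·7^3 + 5·7^2 + 5·7 + 5 = 98040  −1 ⇒ G_5=98039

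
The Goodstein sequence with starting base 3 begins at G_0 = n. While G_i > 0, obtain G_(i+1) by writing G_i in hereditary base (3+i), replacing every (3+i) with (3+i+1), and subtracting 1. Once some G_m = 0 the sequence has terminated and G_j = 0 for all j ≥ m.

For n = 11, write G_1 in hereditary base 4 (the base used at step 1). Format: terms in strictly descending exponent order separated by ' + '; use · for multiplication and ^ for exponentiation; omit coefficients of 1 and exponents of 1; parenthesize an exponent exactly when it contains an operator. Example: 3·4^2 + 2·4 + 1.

4^2 + 1

[0] 11 ≡ 3^2 + 2 (base 3). Lift 4: 18. −1: 17.
[1] 17 ≡ 4^2 + 1 (base 4). Lift 5: 26. −1: 25.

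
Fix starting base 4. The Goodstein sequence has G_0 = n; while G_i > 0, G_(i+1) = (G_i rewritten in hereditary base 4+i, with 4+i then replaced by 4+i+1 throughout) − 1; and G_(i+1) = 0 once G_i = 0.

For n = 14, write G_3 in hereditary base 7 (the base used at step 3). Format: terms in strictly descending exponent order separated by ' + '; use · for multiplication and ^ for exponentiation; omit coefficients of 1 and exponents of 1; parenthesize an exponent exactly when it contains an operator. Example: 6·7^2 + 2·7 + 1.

[0] 14 ≡ 3·4 + 2 (base 4). Lift 5: 17. −1: 16.
[1] 16 ≡ 3·5 + 1 (base 5). Lift 6: 19. −1: 18.
[2] 18 ≡ 3·6 (base 6). Lift 7: 21. −1: 20.
[3] 20 ≡ 2·7 + 6 (base 7). Lift 8: 22. −1: 21.

2·7 + 6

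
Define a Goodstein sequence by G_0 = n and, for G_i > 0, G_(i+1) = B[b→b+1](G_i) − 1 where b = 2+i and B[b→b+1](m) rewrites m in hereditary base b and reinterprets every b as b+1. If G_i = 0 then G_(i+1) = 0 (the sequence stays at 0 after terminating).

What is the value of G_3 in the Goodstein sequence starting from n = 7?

(0) 7|_2 = 2^2 + 2 + 1 ↦ 3^3 + 3 + 1|_3 = 31 ⇒ 30
(1) 30|_3 = 3^3 + 3 ↦ 4^4 + 4|_4 = 260 ⇒ 259
(2) 259|_4 = 4^4 + 3 ↦ 5^5 + 3|_5 = 3128 ⇒ 3127
(3) 3127|_5 = 5^5 + 2 ↦ 6^6 + 2|_6 = 46658 ⇒ 46657

3127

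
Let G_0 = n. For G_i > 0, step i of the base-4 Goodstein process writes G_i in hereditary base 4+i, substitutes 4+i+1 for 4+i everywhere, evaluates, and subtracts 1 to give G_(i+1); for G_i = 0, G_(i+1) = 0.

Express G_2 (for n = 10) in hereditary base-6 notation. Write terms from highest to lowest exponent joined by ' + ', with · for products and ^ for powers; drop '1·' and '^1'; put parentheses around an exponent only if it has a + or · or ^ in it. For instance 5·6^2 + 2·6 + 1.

(0) 10|_4 = 2·4 + 2 ↦ 2·5 + 2|_5 = 12 ⇒ 11
(1) 11|_5 = 2·5 + 1 ↦ 2·6 + 1|_6 = 13 ⇒ 12
(2) 12|_6 = 2·6 ↦ 2·7|_7 = 14 ⇒ 13

2·6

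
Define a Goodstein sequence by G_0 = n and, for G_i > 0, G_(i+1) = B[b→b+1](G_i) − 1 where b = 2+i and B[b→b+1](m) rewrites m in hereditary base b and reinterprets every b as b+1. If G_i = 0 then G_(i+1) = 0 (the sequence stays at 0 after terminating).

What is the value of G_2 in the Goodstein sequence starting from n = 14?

1281

[0] 14 ≡ 2^(2 + 1) + 2^2 + 2 (base 2). Lift 3: 111. −1: 110.
[1] 110 ≡ 3^(3 + 1) + 3^3 + 2 (base 3). Lift 4: 1282. −1: 1281.
[2] 1281 ≡ 4^(4 + 1) + 4^4 + 1 (base 4). Lift 5: 18751. −1: 18750.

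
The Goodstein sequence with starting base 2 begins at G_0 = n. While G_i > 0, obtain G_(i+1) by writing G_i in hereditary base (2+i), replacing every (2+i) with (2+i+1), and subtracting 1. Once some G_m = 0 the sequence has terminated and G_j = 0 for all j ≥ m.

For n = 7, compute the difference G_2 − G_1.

229

G_0 = 7. HB_2(7) = 2^2 + 2 + 1. Bump = 31. G_1 = 30.
G_1 = 30. HB_3(30) = 3^3 + 3. Bump = 260. G_2 = 259.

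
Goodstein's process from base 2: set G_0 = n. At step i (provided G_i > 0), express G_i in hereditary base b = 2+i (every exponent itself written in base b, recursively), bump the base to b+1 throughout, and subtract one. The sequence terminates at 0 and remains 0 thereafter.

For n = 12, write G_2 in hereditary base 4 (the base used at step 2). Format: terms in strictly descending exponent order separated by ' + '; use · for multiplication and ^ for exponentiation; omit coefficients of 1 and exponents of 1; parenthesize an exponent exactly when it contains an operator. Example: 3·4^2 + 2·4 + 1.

4^(4 + 1) + 2·4^2 + 2·4 + 1

[0] 12 ≡ 2^(2 + 1) + 2^2 (base 2). Lift 3: 108. −1: 107.
[1] 107 ≡ 3^(3 + 1) + 2·3^2 + 2·3 + 2 (base 3). Lift 4: 1066. −1: 1065.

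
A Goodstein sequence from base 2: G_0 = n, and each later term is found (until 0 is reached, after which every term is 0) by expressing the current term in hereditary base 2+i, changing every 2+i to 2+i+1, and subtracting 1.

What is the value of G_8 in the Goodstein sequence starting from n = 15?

100077777775

(0) 15|_2 = 2^(2 + 1) + 2^2 + 2 + 1 ↦ 3^(3 + 1) + 3^3 + 3 + 1|_3 = 112 ⇒ 111
(1) 111|_3 = 3^(3 + 1) + 3^3 + 3 ↦ 4^(4 + 1) + 4^4 + 4|_4 = 1284 ⇒ 1283
(2) 1283|_4 = 4^(4 + 1) + 4^4 + 3 ↦ 5^(5 + 1) + 5^5 + 3|_5 = 18753 ⇒ 18752
(3) 18752|_5 = 5^(5 + 1) + 5^5 + 2 ↦ 6^(6 + 1) + 6^6 + 2|_6 = 326594 ⇒ 326593
(4) 326593|_6 = 6^(6 + 1) + 6^6 + 1 ↦ 7^(7 + 1) + 7^7 + 1|_7 = 6588345 ⇒ 6588344
(5) 6588344|_7 = 7^(7 + 1) + 7^7 ↦ 8^(8 + 1) + 8^8|_8 = 150994944 ⇒ 150994943
(6) 150994943|_8 = 8^(8 + 1) + 7·8^7 + 7·8^6 + 7·8^5 + 7·8^4 + 7·8^3 + 7·8^2 + 7·8 + 7 ↦ 9^(9 + 1) + 7·9^7 + 7·9^6 + 7·9^5 + 7·9^4 + 7·9^3 + 7·9^2 + 7·9 + 7|_9 = 3524450281 ⇒ 3524450280
(7) 3524450280|_9 = 9^(9 + 1) + 7·9^7 + 7·9^6 + 7·9^5 + 7·9^4 + 7·9^3 + 7·9^2 + 7·9 + 6 ↦ 10^(10 + 1) + 7·10^7 + 7·10^6 + 7·10^5 + 7·10^4 + 7·10^3 + 7·10^2 + 7·10 + 6|_10 = 100077777776 ⇒ 100077777775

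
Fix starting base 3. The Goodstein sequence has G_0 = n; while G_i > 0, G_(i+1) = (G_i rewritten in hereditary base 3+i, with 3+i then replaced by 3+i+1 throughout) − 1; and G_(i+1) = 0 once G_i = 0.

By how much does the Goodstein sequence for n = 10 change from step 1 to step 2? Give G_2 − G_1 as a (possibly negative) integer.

8

G_0=10  [base 3] 3^2 + 1  →[3↦4]→  4^2 + 1 = 17  −1 ⇒ G_1=16
G_1=16  [base 4] 4^2  →[4↦5]→  5^2 = 25  −1 ⇒ G_2=24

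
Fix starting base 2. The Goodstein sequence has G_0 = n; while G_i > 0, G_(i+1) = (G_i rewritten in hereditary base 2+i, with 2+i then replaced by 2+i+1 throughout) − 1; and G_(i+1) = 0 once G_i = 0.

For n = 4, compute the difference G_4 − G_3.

[0] 4 ≡ 2^2 (base 2). Lift 3: 27. −1: 26.
[1] 26 ≡ 2·3^2 + 2·3 + 2 (base 3). Lift 4: 42. −1: 41.
[2] 41 ≡ 2·4^2 + 2·4 + 1 (base 4). Lift 5: 61. −1: 60.
[3] 60 ≡ 2·5^2 + 2·5 (base 5). Lift 6: 84. −1: 83.

23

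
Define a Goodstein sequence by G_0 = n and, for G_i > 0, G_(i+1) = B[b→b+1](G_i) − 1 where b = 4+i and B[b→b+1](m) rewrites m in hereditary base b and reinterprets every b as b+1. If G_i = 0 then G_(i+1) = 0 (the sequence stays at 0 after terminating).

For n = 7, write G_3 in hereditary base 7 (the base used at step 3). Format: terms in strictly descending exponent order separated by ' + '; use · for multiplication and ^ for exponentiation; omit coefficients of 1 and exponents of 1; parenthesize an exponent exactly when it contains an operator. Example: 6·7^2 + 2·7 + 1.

7

[0] 7 ≡ 4 + 3 (base 4). Lift 5: 8. −1: 7.
[1] 7 ≡ 5 + 2 (base 5). Lift 6: 8. −1: 7.
[2] 7 ≡ 6 + 1 (base 6). Lift 7: 8. −1: 7.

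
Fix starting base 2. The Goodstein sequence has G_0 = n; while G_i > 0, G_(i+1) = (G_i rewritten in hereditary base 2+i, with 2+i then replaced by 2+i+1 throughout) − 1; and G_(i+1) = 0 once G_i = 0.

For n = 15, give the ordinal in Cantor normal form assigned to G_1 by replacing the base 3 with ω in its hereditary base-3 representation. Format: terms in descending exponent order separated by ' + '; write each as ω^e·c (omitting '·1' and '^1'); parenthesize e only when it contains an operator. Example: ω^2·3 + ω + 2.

ω^(ω + 1) + ω^ω + ω

i=0: 15 = 2^(2 + 1) + 2^2 + 2 + 1 (b=2); 2→3: 3^(3 + 1) + 3^3 + 3 + 1 = 112; 112−1 = 111
i=1: 111 = 3^(3 + 1) + 3^3 + 3 (b=3); 3→4: 4^(4 + 1) + 4^4 + 4 = 1284; 1284−1 = 1283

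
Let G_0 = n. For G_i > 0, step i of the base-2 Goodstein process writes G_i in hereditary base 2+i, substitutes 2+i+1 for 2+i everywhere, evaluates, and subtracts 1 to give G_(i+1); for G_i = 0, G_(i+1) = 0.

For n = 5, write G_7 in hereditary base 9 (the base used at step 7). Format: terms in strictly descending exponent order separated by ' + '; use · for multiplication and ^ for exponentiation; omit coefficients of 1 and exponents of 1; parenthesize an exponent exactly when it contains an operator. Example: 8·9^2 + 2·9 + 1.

step 0: 5 = 2^2 + 1; sub 3 for 2: 3^3 + 1; = 28; G_1 = 28−1 = 27
step 1: 27 = 3^3; sub 4 for 3: 4^4; = 256; G_2 = 256−1 = 255
step 2: 255 = 3·4^3 + 3·4^2 + 3·4 + 3; sub 5 for 4: 3·5^3 + 3·5^2 + 3·5 + 3; = 468; G_3 = 468−1 = 467
step 3: 467 = 3·5^3 + 3·5^2 + 3·5 + 2; sub 6 for 5: 3·6^3 + 3·6^2 + 3·6 + 2; = 776; G_4 = 776−1 = 775
step 4: 775 = 3·6^3 + 3·6^2 + 3·6 + 1; sub 7 for 6: 3·7^3 + 3·7^2 + 3·7 + 1; = 1198; G_5 = 1198−1 = 1197
step 5: 1197 = 3·7^3 + 3·7^2 + 3·7; sub 8 for 7: 3·8^3 + 3·8^2 + 3·8; = 1752; G_6 = 1752−1 = 1751
step 6: 1751 = 3·8^3 + 3·8^2 + 2·8 + 7; sub 9 for 8: 3·9^3 + 3·9^2 + 2·9 + 7; = 2455; G_7 = 2455−1 = 2454

3·9^3 + 3·9^2 + 2·9 + 6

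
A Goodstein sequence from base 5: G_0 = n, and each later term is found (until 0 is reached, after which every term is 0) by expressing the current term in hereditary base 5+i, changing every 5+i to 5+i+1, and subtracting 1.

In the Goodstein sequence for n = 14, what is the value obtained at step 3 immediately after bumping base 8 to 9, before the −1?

19

14 —HB5→ 2·5 + 4 —bump→ 2·6 + 4 = 16 —(−1)→ 15
15 —HB6→ 2·6 + 3 —bump→ 2·7 + 3 = 17 —(−1)→ 16
16 —HB7→ 2·7 + 2 —bump→ 2·8 + 2 = 18 —(−1)→ 17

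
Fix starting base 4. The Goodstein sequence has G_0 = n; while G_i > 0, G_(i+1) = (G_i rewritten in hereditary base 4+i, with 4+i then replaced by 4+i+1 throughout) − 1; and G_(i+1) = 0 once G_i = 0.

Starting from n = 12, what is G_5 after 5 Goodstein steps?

12 —HB4→ 3·4 —bump→ 3·5 = 15 —(−1)→ 14
14 —HB5→ 2·5 + 4 —bump→ 2·6 + 4 = 16 —(−1)→ 15
15 —HB6→ 2·6 + 3 —bump→ 2·7 + 3 = 17 —(−1)→ 16
16 —HB7→ 2·7 + 2 —bump→ 2·8 + 2 = 18 —(−1)→ 17
17 —HB8→ 2·8 + 1 —bump→ 2·9 + 1 = 19 —(−1)→ 18

18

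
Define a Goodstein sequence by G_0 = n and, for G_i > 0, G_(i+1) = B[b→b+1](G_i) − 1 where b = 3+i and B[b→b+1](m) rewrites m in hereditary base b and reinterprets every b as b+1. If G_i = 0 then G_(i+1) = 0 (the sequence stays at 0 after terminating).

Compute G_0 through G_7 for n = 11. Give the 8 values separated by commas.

11, 17, 25, 35, 39, 43, 47, 51

G_0 = 11. HB_3(11) = 3^2 + 2. Bump = 18. G_1 = 17.
G_1 = 17. HB_4(17) = 4^2 + 1. Bump = 26. G_2 = 25.
G_2 = 25. HB_5(25) = 5^2. Bump = 36. G_3 = 35.
G_3 = 35. HB_6(35) = 5·6 + 5. Bump = 40. G_4 = 39.
G_4 = 39. HB_7(39) = 5·7 + 4. Bump = 44. G_5 = 43.
G_5 = 43. HB_8(43) = 5·8 + 3. Bump = 48. G_6 = 47.
G_6 = 47. HB_9(47) = 5·9 + 2. Bump = 52. G_7 = 51.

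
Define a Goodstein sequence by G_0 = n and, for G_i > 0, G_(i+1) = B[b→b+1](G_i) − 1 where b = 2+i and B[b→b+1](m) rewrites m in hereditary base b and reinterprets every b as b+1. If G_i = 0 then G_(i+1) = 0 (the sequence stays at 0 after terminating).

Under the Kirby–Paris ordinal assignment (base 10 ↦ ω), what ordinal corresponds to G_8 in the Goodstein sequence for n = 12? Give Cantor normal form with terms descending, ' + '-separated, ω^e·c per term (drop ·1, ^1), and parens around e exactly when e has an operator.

ω^(ω + 1) + ω^2·2 + ω + 1

base 2: 12 = 2^(2 + 1) + 2^2; at 3: 3^(3 + 1) + 3^3 = 108; next = 107
base 3: 107 = 3^(3 + 1) + 2·3^2 + 2·3 + 2; at 4: 4^(4 + 1) + 2·4^2 + 2·4 + 2 = 1066; next = 1065
base 4: 1065 = 4^(4 + 1) + 2·4^2 + 2·4 + 1; at 5: 5^(5 + 1) + 2·5^2 + 2·5 + 1 = 15686; next = 15685
base 5: 15685 = 5^(5 + 1) + 2·5^2 + 2·5; at 6: 6^(6 + 1) + 2·6^2 + 2·6 = 280020; next = 280019
base 6: 280019 = 6^(6 + 1) + 2·6^2 + 6 + 5; at 7: 7^(7 + 1) + 2·7^2 + 7 + 5 = 5764911; next = 5764910
base 7: 5764910 = 7^(7 + 1) + 2·7^2 + 7 + 4; at 8: 8^(8 + 1) + 2·8^2 + 8 + 4 = 134217868; next = 134217867
base 8: 134217867 = 8^(8 + 1) + 2·8^2 + 8 + 3; at 9: 9^(9 + 1) + 2·9^2 + 9 + 3 = 3486784575; next = 3486784574
base 9: 3486784574 = 9^(9 + 1) + 2·9^2 + 9 + 2; at 10: 10^(10 + 1) + 2·10^2 + 10 + 2 = 100000000212; next = 100000000211
base 10: 100000000211 = 10^(10 + 1) + 2·10^2 + 10 + 1; at 11: 11^(11 + 1) + 2·11^2 + 11 + 1 = 3138428376975; next = 3138428376974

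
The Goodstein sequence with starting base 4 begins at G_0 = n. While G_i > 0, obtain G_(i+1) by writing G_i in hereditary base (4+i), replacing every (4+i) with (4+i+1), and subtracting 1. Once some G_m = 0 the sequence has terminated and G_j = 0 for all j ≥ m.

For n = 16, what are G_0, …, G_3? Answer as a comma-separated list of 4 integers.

16, 24, 27, 30

base 4: 16 = 4^2; at 5: 5^2 = 25; next = 24
base 5: 24 = 4·5 + 4; at 6: 4·6 + 4 = 28; next = 27
base 6: 27 = 4·6 + 3; at 7: 4·7 + 3 = 31; next = 30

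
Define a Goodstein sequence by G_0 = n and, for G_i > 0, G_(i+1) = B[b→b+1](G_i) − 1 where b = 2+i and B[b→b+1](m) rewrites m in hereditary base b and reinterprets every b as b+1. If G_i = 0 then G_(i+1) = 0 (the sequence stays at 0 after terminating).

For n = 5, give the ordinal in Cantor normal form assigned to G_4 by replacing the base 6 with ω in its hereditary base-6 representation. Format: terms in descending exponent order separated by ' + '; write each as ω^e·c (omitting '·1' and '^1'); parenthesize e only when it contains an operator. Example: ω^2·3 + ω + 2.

[0] 5 ≡ 2^2 + 1 (base 2). Lift 3: 28. −1: 27.
[1] 27 ≡ 3^3 (base 3). Lift 4: 256. −1: 255.
[2] 255 ≡ 3·4^3 + 3·4^2 + 3·4 + 3 (base 4). Lift 5: 468. −1: 467.
[3] 467 ≡ 3·5^3 + 3·5^2 + 3·5 + 2 (base 5). Lift 6: 776. −1: 775.

ω^3·3 + ω^2·3 + ω·3 + 1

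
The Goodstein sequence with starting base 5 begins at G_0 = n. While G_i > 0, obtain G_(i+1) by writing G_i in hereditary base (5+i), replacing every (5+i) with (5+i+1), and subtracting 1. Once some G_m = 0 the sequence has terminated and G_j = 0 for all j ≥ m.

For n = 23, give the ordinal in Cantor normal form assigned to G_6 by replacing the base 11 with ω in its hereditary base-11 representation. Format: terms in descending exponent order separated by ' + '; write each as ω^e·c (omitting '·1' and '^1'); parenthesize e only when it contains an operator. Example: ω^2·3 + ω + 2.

base 5: 23 = 4·5 + 3; at 6: 4·6 + 3 = 27; next = 26
base 6: 26 = 4·6 + 2; at 7: 4·7 + 2 = 30; next = 29
base 7: 29 = 4·7 + 1; at 8: 4·8 + 1 = 33; next = 32
base 8: 32 = 4·8; at 9: 4·9 = 36; next = 35
base 9: 35 = 3·9 + 8; at 10: 3·10 + 8 = 38; next = 37
base 10: 37 = 3·10 + 7; at 11: 3·11 + 7 = 40; next = 39
base 11: 39 = 3·11 + 6; at 12: 3·12 + 6 = 42; next = 41

ω·3 + 6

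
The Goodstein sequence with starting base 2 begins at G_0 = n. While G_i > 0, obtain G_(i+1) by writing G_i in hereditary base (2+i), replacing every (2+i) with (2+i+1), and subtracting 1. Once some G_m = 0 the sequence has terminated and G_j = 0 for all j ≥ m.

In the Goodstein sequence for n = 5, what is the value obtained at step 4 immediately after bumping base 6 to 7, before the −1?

step 0: 5 = 2^2 + 1; sub 3 for 2: 3^3 + 1; = 28; G_1 = 28−1 = 27
step 1: 27 = 3^3; sub 4 for 3: 4^4; = 256; G_2 = 256−1 = 255
step 2: 255 = 3·4^3 + 3·4^2 + 3·4 + 3; sub 5 for 4: 3·5^3 + 3·5^2 + 3·5 + 3; = 468; G_3 = 468−1 = 467
step 3: 467 = 3·5^3 + 3·5^2 + 3·5 + 2; sub 6 for 5: 3·6^3 + 3·6^2 + 3·6 + 2; = 776; G_4 = 776−1 = 775
step 4: 775 = 3·6^3 + 3·6^2 + 3·6 + 1; sub 7 for 6: 3·7^3 + 3·7^2 + 3·7 + 1; = 1198; G_5 = 1198−1 = 1197

1198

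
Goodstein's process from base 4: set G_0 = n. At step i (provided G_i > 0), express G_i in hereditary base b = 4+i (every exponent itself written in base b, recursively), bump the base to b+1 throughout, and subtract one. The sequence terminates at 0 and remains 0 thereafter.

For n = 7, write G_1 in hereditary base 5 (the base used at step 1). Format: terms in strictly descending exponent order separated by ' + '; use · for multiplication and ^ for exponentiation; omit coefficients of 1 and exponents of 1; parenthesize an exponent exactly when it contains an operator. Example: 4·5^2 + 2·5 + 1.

7 —HB4→ 4 + 3 —bump→ 5 + 3 = 8 —(−1)→ 7
7 —HB5→ 5 + 2 —bump→ 6 + 2 = 8 —(−1)→ 7

5 + 2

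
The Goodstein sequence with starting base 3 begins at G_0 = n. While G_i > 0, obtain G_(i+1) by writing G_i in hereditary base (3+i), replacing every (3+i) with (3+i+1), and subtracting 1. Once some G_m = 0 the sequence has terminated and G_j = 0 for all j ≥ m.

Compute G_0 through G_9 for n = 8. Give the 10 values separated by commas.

8, 9, 10, 11, 11, 11, 11, 11, 11, 11

G_0 = 8. HB_3(8) = 2·3 + 2. Bump = 10. G_1 = 9.
G_1 = 9. HB_4(9) = 2·4 + 1. Bump = 11. G_2 = 10.
G_2 = 10. HB_5(10) = 2·5. Bump = 12. G_3 = 11.
G_3 = 11. HB_6(11) = 6 + 5. Bump = 12. G_4 = 11.
G_4 = 11. HB_7(11) = 7 + 4. Bump = 12. G_5 = 11.
G_5 = 11. HB_8(11) = 8 + 3. Bump = 12. G_6 = 11.
G_6 = 11. HB_9(11) = 9 + 2. Bump = 12. G_7 = 11.
G_7 = 11. HB_10(11) = 10 + 1. Bump = 12. G_8 = 11.
G_8 = 11. HB_11(11) = 11. Bump = 12. G_9 = 11.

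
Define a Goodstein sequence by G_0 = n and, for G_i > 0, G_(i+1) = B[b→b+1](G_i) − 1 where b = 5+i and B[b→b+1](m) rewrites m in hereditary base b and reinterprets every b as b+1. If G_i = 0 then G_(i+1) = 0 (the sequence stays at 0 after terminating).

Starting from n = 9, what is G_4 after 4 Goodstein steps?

9

[0] 9 ≡ 5 + 4 (base 5). Lift 6: 10. −1: 9.
[1] 9 ≡ 6 + 3 (base 6). Lift 7: 10. −1: 9.
[2] 9 ≡ 7 + 2 (base 7). Lift 8: 10. −1: 9.
[3] 9 ≡ 8 + 1 (base 8). Lift 9: 10. −1: 9.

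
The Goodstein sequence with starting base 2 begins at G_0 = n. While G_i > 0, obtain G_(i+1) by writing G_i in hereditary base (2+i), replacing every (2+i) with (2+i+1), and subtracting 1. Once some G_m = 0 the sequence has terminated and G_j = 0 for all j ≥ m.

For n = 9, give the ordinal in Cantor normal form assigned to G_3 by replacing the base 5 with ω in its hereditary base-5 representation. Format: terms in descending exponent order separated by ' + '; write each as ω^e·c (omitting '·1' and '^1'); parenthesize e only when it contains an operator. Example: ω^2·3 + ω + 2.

ω^ω·3 + ω^3·3 + ω^2·3 + ω·3 + 2

G_0=9  [base 2] 2^(2 + 1) + 1  →[2↦3]→  3^(3 + 1) + 1 = 82  −1 ⇒ G_1=81
G_1=81  [base 3] 3^(3 + 1)  →[3↦4]→  4^(4 + 1) = 1024  −1 ⇒ G_2=1023
G_2=1023  [base 4] 3·4^4 + 3·4^3 + 3·4^2 + 3·4 + 3  →[4↦5]→  3·5^5 + 3·5^3 + 3·5^2 + 3·5 + 3 = 9843  −1 ⇒ G_3=9842
G_3=9842  [base 5] 3·5^5 + 3·5^3 + 3·5^2 + 3·5 + 2  →[5↦6]→  3·6^6 + 3·6^3 + 3·6^2 + 3·6 + 2 = 140744  −1 ⇒ G_4=140743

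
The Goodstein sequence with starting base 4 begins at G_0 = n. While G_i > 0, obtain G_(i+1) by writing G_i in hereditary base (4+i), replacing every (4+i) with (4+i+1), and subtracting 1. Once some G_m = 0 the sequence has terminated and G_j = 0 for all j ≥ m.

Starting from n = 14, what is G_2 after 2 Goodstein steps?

18

14 —HB4→ 3·4 + 2 —bump→ 3·5 + 2 = 17 —(−1)→ 16
16 —HB5→ 3·5 + 1 —bump→ 3·6 + 1 = 19 —(−1)→ 18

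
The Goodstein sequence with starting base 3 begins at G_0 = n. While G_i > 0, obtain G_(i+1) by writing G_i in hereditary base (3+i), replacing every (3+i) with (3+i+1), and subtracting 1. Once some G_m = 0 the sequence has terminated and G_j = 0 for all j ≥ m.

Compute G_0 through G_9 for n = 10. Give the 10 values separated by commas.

base 3: 10 = 3^2 + 1; at 4: 4^2 + 1 = 17; next = 16
base 4: 16 = 4^2; at 5: 5^2 = 25; next = 24
base 5: 24 = 4·5 + 4; at 6: 4·6 + 4 = 28; next = 27
base 6: 27 = 4·6 + 3; at 7: 4·7 + 3 = 31; next = 30
base 7: 30 = 4·7 + 2; at 8: 4·8 + 2 = 34; next = 33
base 8: 33 = 4·8 + 1; at 9: 4·9 + 1 = 37; next = 36
base 9: 36 = 4·9; at 10: 4·10 = 40; next = 39
base 10: 39 = 3·10 + 9; at 11: 3·11 + 9 = 42; next = 41
base 11: 41 = 3·11 + 8; at 12: 3·12 + 8 = 44; next = 43

10, 16, 24, 27, 30, 33, 36, 39, 41, 43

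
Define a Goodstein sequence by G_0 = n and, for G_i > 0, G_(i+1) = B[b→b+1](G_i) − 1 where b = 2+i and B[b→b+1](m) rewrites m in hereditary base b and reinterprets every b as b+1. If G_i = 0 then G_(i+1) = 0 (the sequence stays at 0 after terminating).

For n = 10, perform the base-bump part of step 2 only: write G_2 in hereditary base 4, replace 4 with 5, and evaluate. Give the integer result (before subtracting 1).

15626

G_0 = 10. HB_2(10) = 2^(2 + 1) + 2. Bump = 84. G_1 = 83.
G_1 = 83. HB_3(83) = 3^(3 + 1) + 2. Bump = 1026. G_2 = 1025.
G_2 = 1025. HB_4(1025) = 4^(4 + 1) + 1. Bump = 15626. G_3 = 15625.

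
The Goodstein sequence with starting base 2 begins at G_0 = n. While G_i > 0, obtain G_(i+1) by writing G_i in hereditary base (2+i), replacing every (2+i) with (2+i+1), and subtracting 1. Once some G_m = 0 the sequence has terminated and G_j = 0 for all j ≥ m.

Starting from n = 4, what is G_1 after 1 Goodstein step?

26

base 2: 4 = 2^2; at 3: 3^3 = 27; next = 26
base 3: 26 = 2·3^2 + 2·3 + 2; at 4: 2·4^2 + 2·4 + 2 = 42; next = 41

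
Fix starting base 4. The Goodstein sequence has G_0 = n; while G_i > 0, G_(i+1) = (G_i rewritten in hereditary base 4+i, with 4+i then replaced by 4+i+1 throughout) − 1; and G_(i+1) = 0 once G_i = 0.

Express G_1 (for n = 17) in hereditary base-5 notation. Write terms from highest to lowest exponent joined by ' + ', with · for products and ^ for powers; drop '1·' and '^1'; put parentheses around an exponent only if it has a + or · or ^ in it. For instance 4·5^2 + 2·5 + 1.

G_0 = 17. HB_4(17) = 4^2 + 1. Bump = 26. G_1 = 25.
G_1 = 25. HB_5(25) = 5^2. Bump = 36. G_2 = 35.

5^2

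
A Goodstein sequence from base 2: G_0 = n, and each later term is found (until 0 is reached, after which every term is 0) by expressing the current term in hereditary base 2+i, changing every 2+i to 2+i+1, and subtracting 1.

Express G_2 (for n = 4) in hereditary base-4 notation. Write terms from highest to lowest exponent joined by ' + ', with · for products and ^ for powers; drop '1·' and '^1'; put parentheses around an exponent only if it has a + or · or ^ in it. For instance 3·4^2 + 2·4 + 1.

base 2: 4 = 2^2; at 3: 3^3 = 27; next = 26
base 3: 26 = 2·3^2 + 2·3 + 2; at 4: 2·4^2 + 2·4 + 2 = 42; next = 41
base 4: 41 = 2·4^2 + 2·4 + 1; at 5: 2·5^2 + 2·5 + 1 = 61; next = 60

2·4^2 + 2·4 + 1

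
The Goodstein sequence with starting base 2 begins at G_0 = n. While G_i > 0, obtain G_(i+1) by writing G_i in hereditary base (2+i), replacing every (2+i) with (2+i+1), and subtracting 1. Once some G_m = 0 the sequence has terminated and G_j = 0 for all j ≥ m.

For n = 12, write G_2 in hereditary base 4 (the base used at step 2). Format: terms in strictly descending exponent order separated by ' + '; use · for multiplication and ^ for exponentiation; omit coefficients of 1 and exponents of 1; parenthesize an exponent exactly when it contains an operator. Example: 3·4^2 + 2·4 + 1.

4^(4 + 1) + 2·4^2 + 2·4 + 1

(0) 12|_2 = 2^(2 + 1) + 2^2 ↦ 3^(3 + 1) + 3^3|_3 = 108 ⇒ 107
(1) 107|_3 = 3^(3 + 1) + 2·3^2 + 2·3 + 2 ↦ 4^(4 + 1) + 2·4^2 + 2·4 + 2|_4 = 1066 ⇒ 1065
(2) 1065|_4 = 4^(4 + 1) + 2·4^2 + 2·4 + 1 ↦ 5^(5 + 1) + 2·5^2 + 2·5 + 1|_5 = 15686 ⇒ 15685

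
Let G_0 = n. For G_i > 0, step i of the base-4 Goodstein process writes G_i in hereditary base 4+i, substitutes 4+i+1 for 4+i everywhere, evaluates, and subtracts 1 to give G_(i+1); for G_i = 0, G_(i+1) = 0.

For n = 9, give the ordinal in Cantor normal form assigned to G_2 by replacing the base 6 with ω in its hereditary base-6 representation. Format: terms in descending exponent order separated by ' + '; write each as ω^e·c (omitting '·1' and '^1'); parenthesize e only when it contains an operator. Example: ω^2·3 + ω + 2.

i=0: 9 = 2·4 + 1 (b=4); 4→5: 2·5 + 1 = 11; 11−1 = 10
i=1: 10 = 2·5 (b=5); 5→6: 2·6 = 12; 12−1 = 11

ω + 5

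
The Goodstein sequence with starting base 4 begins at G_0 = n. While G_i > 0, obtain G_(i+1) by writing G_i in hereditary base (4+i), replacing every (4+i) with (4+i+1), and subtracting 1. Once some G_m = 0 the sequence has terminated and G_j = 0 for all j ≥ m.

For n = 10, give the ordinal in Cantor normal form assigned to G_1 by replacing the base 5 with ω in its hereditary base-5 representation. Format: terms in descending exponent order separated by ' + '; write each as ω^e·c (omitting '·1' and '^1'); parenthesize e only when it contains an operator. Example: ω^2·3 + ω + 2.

base 4: 10 = 2·4 + 2; at 5: 2·5 + 2 = 12; next = 11
base 5: 11 = 2·5 + 1; at 6: 2·6 + 1 = 13; next = 12

ω·2 + 1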